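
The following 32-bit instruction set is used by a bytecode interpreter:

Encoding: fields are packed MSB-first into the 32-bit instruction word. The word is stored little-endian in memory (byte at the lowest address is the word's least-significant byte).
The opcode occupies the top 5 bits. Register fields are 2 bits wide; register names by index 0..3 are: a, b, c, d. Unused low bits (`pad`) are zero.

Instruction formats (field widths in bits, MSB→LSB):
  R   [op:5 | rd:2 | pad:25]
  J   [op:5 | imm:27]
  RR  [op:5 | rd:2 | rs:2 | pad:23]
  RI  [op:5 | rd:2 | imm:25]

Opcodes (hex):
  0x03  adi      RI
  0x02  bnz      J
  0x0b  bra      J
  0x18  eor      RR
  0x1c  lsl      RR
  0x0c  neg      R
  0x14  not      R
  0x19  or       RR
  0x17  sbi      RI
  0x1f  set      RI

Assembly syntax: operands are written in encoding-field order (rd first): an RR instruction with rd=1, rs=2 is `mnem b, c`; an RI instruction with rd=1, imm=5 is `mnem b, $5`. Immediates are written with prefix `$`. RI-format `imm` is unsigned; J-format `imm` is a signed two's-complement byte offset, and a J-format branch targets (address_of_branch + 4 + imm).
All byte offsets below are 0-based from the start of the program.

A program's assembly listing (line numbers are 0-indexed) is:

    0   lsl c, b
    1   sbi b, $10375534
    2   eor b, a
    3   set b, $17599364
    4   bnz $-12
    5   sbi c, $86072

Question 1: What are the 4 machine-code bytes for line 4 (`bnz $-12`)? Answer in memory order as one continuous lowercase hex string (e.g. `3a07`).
f4ffff17

4. bnz fields op=0x2:5|imm=-12:27 → word 17fffff4h → f4 ff ff 17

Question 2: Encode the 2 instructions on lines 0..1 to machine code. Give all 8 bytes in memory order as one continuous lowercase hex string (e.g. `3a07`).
line 0 (lsl): pack op=0x1c:5|rd=2:2|rs=1:2|pad=0:23 = 0xe4800000; little→ 00 00 80 e4
line 1 (sbi): pack op=0x17:5|rd=1:2|imm=10375534:25 = 0xba9e516e; little→ 6e 51 9e ba

000080e46e519eba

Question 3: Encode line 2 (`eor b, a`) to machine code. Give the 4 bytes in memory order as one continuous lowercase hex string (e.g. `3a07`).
L2: eor op=0x18:5|rd=1:2|rs=0:2|pad=0:23 ⇒ 0xc2000000 ⇒ little 00 00 00 c2

000000c2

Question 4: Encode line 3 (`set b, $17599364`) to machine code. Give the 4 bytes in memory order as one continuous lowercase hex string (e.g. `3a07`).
848b0cfb

3. set fields op=0x1f:5|rd=1:2|imm=17599364:25 → word fb0c8b84h → 84 8b 0c fb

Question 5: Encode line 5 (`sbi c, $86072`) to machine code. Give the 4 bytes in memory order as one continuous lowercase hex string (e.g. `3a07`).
5. sbi fields op=0x17:5|rd=2:2|imm=86072:25 → word bc015038h → 38 50 01 bc

385001bc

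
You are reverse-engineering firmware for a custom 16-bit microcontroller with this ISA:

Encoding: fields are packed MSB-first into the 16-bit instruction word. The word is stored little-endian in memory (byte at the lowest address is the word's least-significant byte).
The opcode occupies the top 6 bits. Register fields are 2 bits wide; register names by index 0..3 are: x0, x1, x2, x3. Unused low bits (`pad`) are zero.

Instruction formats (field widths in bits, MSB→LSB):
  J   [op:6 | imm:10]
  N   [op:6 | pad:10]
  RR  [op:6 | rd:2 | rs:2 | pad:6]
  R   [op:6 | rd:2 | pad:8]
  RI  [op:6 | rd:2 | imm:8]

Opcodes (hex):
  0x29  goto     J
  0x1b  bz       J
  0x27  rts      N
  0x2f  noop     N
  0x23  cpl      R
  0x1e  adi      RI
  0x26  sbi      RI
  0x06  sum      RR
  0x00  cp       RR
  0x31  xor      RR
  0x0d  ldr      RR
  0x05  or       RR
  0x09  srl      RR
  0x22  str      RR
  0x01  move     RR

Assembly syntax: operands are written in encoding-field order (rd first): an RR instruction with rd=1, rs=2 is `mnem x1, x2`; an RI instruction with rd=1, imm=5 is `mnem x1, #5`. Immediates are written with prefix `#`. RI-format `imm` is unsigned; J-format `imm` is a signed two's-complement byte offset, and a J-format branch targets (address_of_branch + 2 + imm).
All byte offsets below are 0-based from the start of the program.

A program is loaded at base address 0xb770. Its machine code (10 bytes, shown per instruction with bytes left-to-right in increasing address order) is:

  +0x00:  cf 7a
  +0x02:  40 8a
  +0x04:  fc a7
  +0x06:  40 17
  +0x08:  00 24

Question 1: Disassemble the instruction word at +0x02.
[02] 40 8a → 0x8a40
  opcode bits[15:10]=0x22: str/RR
  rd@[9:8]=0x2 ⇒ x2
  rs@[7:6]=0x1 ⇒ x1

str x2, x1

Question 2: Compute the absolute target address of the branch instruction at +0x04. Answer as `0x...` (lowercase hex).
@+04  little-endian(fc a7) = 0xa7fc
  op=0xa7fc>>10=0x29 ⇒ goto (J)
  imm@[9:0]=0x3fc (s10→-4) ⇒ #-4
  target = base 0xb770 + off 0x04 + 2 + imm -4 = 0xb772

0xb772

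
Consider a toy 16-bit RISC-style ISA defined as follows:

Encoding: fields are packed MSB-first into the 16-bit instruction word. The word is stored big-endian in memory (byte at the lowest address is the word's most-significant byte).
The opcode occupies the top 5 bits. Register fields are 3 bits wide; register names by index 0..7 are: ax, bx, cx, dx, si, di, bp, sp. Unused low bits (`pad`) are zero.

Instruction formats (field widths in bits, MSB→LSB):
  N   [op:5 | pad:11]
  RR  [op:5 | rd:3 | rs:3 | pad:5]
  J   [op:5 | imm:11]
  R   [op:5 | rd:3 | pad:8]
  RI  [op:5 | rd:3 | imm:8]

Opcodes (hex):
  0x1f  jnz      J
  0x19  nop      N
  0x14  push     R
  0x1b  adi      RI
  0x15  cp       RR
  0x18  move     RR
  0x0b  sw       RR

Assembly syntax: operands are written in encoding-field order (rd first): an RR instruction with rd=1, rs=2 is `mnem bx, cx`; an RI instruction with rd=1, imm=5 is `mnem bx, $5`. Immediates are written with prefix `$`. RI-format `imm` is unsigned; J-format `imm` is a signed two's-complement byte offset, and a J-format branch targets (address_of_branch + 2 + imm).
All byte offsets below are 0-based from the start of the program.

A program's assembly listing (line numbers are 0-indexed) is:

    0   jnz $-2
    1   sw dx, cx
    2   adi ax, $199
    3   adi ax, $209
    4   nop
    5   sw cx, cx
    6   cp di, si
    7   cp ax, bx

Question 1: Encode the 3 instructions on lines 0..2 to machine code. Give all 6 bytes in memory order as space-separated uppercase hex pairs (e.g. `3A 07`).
FF FE 5B 40 D8 C7

0. jnz fields op=0x1f:5|imm=-2:11 → word fffeh → ff fe
1. sw fields op=0xb:5|rd=3:3|rs=2:3|pad=0:5 → word 5b40h → 5b 40
2. adi fields op=0x1b:5|rd=0:3|imm=199:8 → word d8c7h → d8 c7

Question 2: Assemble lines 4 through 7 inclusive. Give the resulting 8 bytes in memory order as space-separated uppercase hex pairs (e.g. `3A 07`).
C8 00 5A 40 AD 80 A8 20

line 4 (nop): pack op=0x19:5|pad=0:11 = 0xc800; big→ c8 00
line 5 (sw): pack op=0xb:5|rd=2:3|rs=2:3|pad=0:5 = 0x5a40; big→ 5a 40
line 6 (cp): pack op=0x15:5|rd=5:3|rs=4:3|pad=0:5 = 0xad80; big→ ad 80
line 7 (cp): pack op=0x15:5|rd=0:3|rs=1:3|pad=0:5 = 0xa820; big→ a8 20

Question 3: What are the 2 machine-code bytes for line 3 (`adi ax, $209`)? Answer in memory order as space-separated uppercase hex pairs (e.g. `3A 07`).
D8 D1

3. adi fields op=0x1b:5|rd=0:3|imm=209:8 → word d8d1h → d8 d1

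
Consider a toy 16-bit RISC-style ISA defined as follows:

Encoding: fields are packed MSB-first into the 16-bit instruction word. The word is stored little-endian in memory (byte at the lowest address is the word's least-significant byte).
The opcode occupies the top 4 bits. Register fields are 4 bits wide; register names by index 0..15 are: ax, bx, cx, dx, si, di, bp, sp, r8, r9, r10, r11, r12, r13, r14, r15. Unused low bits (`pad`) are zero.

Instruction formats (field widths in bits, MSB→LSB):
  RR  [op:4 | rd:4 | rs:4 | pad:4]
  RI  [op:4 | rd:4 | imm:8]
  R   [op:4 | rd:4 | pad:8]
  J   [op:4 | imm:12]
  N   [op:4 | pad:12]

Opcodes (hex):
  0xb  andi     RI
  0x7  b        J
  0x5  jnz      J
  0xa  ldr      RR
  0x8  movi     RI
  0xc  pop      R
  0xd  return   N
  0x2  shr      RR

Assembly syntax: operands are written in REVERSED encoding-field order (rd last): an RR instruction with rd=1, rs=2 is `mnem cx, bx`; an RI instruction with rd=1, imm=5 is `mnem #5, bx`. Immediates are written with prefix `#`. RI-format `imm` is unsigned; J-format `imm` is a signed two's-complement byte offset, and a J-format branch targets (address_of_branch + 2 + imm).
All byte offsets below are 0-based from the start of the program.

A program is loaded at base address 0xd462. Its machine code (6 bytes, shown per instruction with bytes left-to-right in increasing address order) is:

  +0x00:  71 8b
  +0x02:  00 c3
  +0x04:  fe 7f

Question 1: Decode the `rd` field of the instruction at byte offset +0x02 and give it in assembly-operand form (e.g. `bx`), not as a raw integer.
dx

off 0x02: read 00 c3 as little → 0xc300
  op=0xc300>>12=0xc ⇒ pop (R)
  [11:8] rd=3 = dx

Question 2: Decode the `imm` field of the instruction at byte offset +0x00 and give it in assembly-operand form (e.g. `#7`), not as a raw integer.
#113

off 0x00: read 71 8b as little → 0x8b71
  opcode bits[15:12]=0x8: movi/RI
  rd: (w>>8)&0xf=0xb → r11
  imm: (w>>0)&0xff=0x71 → #113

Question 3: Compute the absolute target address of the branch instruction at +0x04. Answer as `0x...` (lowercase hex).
0xd466

off 0x04: read fe 7f as little → 0x7ffe
  op=0x7ffe>>12=0x7 ⇒ b (J)
  imm@[11:0]=0xffe (s12→-2) ⇒ #-2
  target = base 0xd462 + off 0x04 + 2 + imm -2 = 0xd466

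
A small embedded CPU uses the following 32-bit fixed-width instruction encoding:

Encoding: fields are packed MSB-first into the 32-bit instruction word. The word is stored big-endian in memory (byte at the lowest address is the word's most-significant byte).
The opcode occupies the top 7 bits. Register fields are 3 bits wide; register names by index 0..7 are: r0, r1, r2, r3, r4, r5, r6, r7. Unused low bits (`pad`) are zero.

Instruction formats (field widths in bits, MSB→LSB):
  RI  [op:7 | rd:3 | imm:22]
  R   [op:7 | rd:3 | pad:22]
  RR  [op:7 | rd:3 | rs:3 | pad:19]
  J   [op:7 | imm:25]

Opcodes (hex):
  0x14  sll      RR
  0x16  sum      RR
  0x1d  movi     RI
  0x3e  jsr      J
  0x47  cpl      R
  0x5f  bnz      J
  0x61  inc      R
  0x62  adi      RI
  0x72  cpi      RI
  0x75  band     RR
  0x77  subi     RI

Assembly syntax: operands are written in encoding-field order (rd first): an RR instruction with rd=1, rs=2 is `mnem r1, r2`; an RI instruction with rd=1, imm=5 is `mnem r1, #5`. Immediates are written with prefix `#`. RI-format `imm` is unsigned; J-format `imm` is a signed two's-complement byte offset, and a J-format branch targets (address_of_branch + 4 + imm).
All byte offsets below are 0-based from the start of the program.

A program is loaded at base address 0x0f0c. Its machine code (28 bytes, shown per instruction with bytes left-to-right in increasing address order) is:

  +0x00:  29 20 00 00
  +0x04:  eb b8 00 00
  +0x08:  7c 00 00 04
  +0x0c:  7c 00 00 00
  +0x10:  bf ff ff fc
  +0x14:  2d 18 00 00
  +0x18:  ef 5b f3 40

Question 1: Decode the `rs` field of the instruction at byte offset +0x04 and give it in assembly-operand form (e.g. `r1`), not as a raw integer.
@+04  big-endian(eb b8 00 00) = 0xebb80000
  op=0xebb80000>>25=0x75 ⇒ band (RR)
  rd: (w>>22)&0x7=0x6 → r6
  rs: (w>>19)&0x7=0x7 → r7

r7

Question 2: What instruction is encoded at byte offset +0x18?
subi r5, #1831744

@+18  big-endian(ef 5b f3 40) = 0xef5bf340
  opcode bits[31:25]=0x77: subi/RI
  rd: (w>>22)&0x7=0x5 → r5
  imm: (w>>0)&0x3fffff=0x1bf340 → #1831744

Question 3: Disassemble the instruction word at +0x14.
sum r4, r3

[14] 2d 18 00 00 → 0x2d180000
  opcode bits[31:25]=0x16: sum/RR
  [24:22] rd=4 = r4
  [21:19] rs=3 = r3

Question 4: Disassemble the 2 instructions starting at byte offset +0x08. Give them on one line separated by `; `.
+0x08: 7c 00 00 04 ⇒ word 0x7c000004 (big)
  top 7b → 0x3e → jsr [J]
  imm: (w>>0)&0x1ffffff=0x4 → #4
+0x0c: 7c 00 00 00 ⇒ word 0x7c000000 (big)
  top 7b → 0x3e → jsr [J]
  imm: (w>>0)&0x1ffffff=0x0 → #0

jsr #4; jsr #0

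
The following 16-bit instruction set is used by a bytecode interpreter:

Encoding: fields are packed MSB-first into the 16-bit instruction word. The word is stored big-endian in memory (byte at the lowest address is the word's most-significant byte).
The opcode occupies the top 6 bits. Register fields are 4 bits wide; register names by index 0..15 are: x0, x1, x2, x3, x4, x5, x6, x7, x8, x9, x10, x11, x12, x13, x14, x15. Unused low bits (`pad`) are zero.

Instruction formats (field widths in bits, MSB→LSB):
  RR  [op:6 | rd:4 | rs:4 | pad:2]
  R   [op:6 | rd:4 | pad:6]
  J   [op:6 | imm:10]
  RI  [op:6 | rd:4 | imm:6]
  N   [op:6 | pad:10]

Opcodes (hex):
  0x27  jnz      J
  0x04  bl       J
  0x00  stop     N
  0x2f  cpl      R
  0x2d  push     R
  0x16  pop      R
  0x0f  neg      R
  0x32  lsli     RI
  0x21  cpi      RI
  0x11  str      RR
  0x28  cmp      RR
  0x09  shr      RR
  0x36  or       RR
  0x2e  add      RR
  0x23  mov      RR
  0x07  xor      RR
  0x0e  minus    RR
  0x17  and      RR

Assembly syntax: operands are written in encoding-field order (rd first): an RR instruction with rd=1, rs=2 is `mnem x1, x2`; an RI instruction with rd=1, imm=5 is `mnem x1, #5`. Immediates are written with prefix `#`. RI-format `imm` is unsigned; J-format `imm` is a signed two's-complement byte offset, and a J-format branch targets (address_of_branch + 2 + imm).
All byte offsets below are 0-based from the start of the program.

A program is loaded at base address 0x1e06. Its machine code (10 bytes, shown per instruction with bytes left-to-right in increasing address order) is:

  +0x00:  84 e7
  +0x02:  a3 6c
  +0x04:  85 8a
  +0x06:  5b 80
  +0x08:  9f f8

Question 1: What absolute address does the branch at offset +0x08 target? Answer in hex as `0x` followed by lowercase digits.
0x1e08

off 0x08: read 9f f8 as big → 0x9ff8
  op=0x9ff8>>10=0x27 ⇒ jnz (J)
  [9:0] imm=1016 (s10→-8) = #-8
  target = base 0x1e06 + off 0x08 + 2 + imm -8 = 0x1e08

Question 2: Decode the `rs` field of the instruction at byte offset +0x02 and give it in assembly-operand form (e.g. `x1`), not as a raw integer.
@+02  big-endian(a3 6c) = 0xa36c
  opcode bits[15:10]=0x28: cmp/RR
  rd: (w>>6)&0xf=0xd → x13
  rs: (w>>2)&0xf=0xb → x11

x11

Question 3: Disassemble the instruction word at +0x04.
cpi x6, #10

off 0x04: read 85 8a as big → 0x858a
  top 6b → 0x21 → cpi [RI]
  [9:6] rd=6 = x6
  [5:0] imm=10 = #10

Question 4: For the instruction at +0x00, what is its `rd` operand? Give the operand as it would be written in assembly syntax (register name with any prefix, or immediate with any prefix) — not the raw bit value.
x3

[00] 84 e7 → 0x84e7
  top 6b → 0x21 → cpi [RI]
  rd: (w>>6)&0xf=0x3 → x3
  imm: (w>>0)&0x3f=0x27 → #39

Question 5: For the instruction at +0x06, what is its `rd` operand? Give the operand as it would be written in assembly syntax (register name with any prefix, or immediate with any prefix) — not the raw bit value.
x14

@+06  big-endian(5b 80) = 0x5b80
  op=0x5b80>>10=0x16 ⇒ pop (R)
  rd@[9:6]=0xe ⇒ x14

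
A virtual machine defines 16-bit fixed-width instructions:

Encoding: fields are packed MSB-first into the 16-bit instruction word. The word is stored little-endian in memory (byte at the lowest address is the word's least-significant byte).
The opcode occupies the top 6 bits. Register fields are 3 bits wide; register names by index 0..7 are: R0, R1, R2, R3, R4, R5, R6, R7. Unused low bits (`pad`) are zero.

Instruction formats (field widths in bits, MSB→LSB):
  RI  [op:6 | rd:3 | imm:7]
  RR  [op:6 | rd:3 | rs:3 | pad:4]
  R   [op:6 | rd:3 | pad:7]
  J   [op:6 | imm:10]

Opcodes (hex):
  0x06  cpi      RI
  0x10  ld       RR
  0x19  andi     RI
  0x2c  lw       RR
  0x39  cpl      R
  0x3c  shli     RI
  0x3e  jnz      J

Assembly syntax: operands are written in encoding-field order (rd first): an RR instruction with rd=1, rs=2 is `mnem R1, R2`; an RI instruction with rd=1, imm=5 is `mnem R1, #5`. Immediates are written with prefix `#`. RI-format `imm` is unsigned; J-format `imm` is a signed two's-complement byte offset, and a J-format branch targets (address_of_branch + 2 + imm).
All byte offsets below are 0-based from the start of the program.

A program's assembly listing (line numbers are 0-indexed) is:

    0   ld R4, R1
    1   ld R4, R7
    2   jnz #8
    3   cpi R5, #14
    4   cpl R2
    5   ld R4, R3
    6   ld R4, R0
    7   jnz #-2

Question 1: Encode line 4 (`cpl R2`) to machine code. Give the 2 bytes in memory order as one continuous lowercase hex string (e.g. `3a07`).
L4: cpl op=0x39:6|rd=2:3|pad=0:7 ⇒ 0xe500 ⇒ little 00 e5

00e5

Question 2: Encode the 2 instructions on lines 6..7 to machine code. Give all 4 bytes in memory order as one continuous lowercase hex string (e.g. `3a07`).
6. ld fields op=0x10:6|rd=4:3|rs=0:3|pad=0:4 → word 4200h → 00 42
7. jnz fields op=0x3e:6|imm=-2:10 → word fbfeh → fe fb

0042fefb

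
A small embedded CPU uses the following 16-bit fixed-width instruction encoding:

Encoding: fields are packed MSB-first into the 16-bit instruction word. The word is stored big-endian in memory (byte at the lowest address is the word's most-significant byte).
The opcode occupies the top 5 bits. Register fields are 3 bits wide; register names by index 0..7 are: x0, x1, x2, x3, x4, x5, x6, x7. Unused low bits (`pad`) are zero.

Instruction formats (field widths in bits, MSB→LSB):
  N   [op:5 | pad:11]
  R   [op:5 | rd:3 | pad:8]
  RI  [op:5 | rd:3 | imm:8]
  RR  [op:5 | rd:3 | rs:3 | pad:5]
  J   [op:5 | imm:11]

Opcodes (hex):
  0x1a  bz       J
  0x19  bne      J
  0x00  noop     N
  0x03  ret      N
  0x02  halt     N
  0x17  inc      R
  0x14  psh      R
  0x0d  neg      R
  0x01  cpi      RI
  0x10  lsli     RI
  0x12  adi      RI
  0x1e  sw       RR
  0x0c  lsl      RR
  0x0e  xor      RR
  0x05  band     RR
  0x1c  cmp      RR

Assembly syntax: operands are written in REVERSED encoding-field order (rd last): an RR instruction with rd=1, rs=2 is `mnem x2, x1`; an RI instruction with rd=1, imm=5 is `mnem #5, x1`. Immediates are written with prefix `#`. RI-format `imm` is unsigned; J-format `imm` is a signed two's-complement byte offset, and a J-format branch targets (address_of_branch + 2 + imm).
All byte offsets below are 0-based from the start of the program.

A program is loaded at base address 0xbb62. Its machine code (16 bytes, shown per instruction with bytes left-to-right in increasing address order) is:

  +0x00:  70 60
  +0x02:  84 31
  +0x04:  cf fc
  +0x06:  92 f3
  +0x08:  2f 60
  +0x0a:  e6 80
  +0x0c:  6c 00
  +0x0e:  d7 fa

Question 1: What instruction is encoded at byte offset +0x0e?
bz #-6

off 0x0e: read d7 fa as big → 0xd7fa
  opcode bits[15:11]=0x1a: bz/J
  imm: (w>>0)&0x7ff=0x7fa (s11→-6) → #-6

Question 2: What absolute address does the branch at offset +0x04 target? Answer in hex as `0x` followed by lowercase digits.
off 0x04: read cf fc as big → 0xcffc
  top 5b → 0x19 → bne [J]
  imm@[10:0]=0x7fc (s11→-4) ⇒ #-4
  target = base 0xbb62 + off 0x04 + 2 + imm -4 = 0xbb64

0xbb64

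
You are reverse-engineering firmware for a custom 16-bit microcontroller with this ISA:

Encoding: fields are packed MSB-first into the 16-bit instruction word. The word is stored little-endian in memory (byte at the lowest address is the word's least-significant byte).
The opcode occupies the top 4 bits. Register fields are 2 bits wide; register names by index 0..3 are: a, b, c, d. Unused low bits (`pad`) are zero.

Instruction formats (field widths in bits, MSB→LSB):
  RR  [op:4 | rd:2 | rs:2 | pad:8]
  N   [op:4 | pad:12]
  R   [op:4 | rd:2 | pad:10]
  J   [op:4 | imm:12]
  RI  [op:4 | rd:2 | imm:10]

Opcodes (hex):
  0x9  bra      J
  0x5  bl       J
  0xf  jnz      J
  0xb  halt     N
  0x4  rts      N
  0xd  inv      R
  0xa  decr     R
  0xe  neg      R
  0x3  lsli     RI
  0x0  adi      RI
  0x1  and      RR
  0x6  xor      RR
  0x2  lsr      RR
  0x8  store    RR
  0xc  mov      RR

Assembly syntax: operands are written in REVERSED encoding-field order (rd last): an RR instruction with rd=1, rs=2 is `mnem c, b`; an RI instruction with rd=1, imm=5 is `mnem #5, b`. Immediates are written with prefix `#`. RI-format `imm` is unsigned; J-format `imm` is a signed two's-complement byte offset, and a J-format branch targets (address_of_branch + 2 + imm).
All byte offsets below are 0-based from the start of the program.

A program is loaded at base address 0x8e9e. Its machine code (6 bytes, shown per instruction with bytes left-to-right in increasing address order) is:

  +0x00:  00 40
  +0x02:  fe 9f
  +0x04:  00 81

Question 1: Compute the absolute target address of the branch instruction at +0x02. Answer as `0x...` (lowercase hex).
0x8ea0

+0x02: fe 9f ⇒ word 0x9ffe (little)
  opcode bits[15:12]=0x9: bra/J
  imm@[11:0]=0xffe (s12→-2) ⇒ #-2
  target = base 0x8e9e + off 0x02 + 2 + imm -2 = 0x8ea0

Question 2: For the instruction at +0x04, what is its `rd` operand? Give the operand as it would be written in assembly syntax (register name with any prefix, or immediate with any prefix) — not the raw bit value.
a

+0x04: 00 81 ⇒ word 0x8100 (little)
  top 4b → 0x8 → store [RR]
  rd: (w>>10)&0x3=0x0 → a
  rs: (w>>8)&0x3=0x1 → b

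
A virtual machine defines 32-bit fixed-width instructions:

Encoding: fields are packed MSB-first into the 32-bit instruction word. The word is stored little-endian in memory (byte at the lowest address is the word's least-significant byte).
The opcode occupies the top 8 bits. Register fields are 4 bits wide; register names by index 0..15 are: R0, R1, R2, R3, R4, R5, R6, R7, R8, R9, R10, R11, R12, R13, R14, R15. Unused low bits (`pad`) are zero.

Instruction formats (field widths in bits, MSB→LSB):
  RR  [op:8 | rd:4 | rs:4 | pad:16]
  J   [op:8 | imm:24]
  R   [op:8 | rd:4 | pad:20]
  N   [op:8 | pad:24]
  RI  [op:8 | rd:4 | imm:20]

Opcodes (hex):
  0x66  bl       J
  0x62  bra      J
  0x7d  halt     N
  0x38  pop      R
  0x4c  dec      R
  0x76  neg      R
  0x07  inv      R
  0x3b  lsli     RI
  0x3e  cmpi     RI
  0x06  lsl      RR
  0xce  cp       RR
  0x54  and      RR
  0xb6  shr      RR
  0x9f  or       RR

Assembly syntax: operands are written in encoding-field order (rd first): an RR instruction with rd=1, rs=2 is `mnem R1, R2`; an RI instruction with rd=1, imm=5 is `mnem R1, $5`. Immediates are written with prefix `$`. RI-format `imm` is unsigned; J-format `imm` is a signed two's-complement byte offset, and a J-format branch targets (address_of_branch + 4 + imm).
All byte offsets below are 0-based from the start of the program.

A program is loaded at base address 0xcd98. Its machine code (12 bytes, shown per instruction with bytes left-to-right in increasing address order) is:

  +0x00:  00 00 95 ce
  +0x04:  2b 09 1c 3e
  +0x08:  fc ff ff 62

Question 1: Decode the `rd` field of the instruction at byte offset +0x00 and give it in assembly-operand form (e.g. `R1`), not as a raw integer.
R9

@+00  little-endian(00 00 95 ce) = 0xce950000
  top 8b → 0xce → cp [RR]
  rd@[23:20]=0x9 ⇒ R9
  rs@[19:16]=0x5 ⇒ R5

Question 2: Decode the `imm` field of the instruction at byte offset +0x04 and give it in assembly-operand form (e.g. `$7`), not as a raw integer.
$788779

+0x04: 2b 09 1c 3e ⇒ word 0x3e1c092b (little)
  top 8b → 0x3e → cmpi [RI]
  [23:20] rd=1 = R1
  [19:0] imm=788779 = $788779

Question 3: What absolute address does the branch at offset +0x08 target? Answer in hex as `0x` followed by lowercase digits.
@+08  little-endian(fc ff ff 62) = 0x62fffffc
  top 8b → 0x62 → bra [J]
  imm: (w>>0)&0xffffff=0xfffffc (s24→-4) → $-4
  target = base 0xcd98 + off 0x08 + 4 + imm -4 = 0xcda0

0xcda0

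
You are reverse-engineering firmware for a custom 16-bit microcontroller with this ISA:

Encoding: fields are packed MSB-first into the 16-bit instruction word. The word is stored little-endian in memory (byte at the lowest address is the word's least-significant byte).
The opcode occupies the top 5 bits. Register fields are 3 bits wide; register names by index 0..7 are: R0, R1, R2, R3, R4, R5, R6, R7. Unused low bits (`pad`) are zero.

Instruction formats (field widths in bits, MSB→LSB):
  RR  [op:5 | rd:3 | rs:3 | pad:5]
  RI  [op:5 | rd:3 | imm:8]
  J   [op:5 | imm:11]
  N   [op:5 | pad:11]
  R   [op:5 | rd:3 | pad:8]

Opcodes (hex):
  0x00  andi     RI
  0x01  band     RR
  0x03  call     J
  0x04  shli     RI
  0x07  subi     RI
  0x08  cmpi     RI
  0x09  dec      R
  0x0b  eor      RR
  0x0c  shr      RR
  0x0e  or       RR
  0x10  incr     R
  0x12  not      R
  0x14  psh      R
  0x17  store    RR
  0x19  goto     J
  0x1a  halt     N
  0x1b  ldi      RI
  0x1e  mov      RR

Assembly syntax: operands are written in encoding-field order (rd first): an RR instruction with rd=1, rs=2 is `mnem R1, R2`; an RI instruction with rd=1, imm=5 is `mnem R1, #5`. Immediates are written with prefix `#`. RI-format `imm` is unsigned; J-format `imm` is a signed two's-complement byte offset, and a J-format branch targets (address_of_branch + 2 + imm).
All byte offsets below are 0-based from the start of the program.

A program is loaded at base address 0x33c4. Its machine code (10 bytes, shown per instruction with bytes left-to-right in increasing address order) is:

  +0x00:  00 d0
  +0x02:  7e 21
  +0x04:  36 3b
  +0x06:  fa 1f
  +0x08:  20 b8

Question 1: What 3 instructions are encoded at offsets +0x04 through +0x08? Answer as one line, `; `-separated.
off 0x04: read 36 3b as little → 0x3b36
  top 5b → 0x7 → subi [RI]
  [10:8] rd=3 = R3
  [7:0] imm=54 = #54
off 0x06: read fa 1f as little → 0x1ffa
  top 5b → 0x3 → call [J]
  [10:0] imm=2042 (s11→-6) = #-6
off 0x08: read 20 b8 as little → 0xb820
  top 5b → 0x17 → store [RR]
  [10:8] rd=0 = R0
  [7:5] rs=1 = R1

subi R3, #54; call #-6; store R0, R1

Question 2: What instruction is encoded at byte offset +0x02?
off 0x02: read 7e 21 as little → 0x217e
  op=0x217e>>11=0x4 ⇒ shli (RI)
  [10:8] rd=1 = R1
  [7:0] imm=126 = #126

shli R1, #126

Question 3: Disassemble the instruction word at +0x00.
halt

[00] 00 d0 → 0xd000
  opcode bits[15:11]=0x1a: halt/N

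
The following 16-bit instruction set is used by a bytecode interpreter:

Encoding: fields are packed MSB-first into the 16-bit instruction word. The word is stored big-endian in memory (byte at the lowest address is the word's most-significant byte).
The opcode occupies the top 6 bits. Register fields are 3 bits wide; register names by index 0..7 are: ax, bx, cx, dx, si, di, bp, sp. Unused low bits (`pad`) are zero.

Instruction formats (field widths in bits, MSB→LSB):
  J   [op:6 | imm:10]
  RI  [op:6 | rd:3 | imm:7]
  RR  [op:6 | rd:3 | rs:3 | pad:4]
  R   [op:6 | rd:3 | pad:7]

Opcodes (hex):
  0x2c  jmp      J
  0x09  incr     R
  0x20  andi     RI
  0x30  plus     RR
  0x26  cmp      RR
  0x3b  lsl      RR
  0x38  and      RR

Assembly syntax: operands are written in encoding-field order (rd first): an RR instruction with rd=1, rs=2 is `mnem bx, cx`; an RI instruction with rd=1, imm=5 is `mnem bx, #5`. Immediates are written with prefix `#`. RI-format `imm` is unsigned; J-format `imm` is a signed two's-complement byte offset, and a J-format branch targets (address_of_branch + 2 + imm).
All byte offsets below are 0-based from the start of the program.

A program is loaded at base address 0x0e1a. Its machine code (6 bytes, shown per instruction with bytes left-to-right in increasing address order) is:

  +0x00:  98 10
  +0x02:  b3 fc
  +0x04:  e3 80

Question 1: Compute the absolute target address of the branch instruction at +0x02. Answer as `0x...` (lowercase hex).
off 0x02: read b3 fc as big → 0xb3fc
  op=0xb3fc>>10=0x2c ⇒ jmp (J)
  imm@[9:0]=0x3fc (s10→-4) ⇒ #-4
  target = base 0x0e1a + off 0x02 + 2 + imm -4 = 0x0e1a

0x0e1a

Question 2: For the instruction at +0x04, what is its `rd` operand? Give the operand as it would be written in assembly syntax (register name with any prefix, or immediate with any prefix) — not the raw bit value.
[04] e3 80 → 0xe380
  top 6b → 0x38 → and [RR]
  rd: (w>>7)&0x7=0x7 → sp
  rs: (w>>4)&0x7=0x0 → ax

sp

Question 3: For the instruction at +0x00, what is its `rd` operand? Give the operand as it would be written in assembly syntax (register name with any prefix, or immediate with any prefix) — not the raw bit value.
ax

[00] 98 10 → 0x9810
  opcode bits[15:10]=0x26: cmp/RR
  rd@[9:7]=0x0 ⇒ ax
  rs@[6:4]=0x1 ⇒ bx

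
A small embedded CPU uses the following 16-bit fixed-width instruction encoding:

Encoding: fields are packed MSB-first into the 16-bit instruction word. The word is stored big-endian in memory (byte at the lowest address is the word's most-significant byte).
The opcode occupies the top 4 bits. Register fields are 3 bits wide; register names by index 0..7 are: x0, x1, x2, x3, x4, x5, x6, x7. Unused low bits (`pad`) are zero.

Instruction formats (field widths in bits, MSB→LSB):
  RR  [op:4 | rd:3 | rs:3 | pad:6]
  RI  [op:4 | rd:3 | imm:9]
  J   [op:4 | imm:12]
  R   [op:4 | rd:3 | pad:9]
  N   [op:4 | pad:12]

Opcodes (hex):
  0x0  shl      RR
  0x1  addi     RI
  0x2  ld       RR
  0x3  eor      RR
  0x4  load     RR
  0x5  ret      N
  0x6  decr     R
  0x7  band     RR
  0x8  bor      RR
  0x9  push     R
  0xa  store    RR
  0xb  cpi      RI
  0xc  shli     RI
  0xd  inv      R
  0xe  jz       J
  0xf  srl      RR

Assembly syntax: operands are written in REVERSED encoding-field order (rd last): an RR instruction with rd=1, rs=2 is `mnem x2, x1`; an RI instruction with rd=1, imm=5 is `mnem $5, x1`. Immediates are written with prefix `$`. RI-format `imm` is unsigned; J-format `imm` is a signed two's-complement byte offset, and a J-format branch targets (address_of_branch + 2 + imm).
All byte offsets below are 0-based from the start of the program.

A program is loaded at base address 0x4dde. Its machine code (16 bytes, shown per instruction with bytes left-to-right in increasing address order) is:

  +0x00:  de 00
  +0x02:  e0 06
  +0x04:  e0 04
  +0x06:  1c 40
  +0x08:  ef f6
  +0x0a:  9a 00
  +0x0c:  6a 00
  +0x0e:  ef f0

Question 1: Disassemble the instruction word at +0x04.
@+04  big-endian(e0 04) = 0xe004
  op=0xe004>>12=0xe ⇒ jz (J)
  [11:0] imm=4 = $4

jz $4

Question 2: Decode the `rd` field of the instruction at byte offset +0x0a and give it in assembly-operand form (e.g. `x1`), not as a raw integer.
+0x0a: 9a 00 ⇒ word 0x9a00 (big)
  op=0x9a00>>12=0x9 ⇒ push (R)
  [11:9] rd=5 = x5

x5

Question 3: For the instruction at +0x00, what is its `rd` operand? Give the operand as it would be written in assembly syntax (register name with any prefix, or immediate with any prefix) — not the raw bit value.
x7

@+00  big-endian(de 00) = 0xde00
  top 4b → 0xd → inv [R]
  rd: (w>>9)&0x7=0x7 → x7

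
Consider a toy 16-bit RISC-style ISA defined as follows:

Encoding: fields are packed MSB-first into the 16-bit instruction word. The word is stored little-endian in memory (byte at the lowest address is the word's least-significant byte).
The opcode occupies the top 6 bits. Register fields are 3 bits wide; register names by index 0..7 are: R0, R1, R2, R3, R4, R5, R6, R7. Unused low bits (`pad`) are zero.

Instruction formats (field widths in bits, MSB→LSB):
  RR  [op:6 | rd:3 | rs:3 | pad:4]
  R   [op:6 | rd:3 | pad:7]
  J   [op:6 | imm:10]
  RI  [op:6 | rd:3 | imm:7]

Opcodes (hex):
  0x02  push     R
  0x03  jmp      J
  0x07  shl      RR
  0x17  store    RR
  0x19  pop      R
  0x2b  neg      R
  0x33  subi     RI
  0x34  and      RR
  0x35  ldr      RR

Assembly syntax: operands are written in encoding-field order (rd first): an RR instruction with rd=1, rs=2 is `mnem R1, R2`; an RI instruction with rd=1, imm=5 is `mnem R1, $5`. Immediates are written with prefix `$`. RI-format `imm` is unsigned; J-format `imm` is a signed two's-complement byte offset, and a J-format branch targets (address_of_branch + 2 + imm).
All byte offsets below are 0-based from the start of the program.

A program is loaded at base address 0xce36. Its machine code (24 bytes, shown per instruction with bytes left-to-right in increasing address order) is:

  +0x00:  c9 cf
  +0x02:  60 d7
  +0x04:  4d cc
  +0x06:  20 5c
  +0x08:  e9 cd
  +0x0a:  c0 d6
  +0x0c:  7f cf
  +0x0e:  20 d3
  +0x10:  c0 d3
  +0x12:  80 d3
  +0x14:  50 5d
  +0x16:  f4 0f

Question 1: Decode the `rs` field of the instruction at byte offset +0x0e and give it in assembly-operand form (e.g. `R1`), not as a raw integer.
[0e] 20 d3 → 0xd320
  opcode bits[15:10]=0x34: and/RR
  rd@[9:7]=0x6 ⇒ R6
  rs@[6:4]=0x2 ⇒ R2

R2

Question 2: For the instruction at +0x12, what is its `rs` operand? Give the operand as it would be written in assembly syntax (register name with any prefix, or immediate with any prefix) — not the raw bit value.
R0

off 0x12: read 80 d3 as little → 0xd380
  opcode bits[15:10]=0x34: and/RR
  rd@[9:7]=0x7 ⇒ R7
  rs@[6:4]=0x0 ⇒ R0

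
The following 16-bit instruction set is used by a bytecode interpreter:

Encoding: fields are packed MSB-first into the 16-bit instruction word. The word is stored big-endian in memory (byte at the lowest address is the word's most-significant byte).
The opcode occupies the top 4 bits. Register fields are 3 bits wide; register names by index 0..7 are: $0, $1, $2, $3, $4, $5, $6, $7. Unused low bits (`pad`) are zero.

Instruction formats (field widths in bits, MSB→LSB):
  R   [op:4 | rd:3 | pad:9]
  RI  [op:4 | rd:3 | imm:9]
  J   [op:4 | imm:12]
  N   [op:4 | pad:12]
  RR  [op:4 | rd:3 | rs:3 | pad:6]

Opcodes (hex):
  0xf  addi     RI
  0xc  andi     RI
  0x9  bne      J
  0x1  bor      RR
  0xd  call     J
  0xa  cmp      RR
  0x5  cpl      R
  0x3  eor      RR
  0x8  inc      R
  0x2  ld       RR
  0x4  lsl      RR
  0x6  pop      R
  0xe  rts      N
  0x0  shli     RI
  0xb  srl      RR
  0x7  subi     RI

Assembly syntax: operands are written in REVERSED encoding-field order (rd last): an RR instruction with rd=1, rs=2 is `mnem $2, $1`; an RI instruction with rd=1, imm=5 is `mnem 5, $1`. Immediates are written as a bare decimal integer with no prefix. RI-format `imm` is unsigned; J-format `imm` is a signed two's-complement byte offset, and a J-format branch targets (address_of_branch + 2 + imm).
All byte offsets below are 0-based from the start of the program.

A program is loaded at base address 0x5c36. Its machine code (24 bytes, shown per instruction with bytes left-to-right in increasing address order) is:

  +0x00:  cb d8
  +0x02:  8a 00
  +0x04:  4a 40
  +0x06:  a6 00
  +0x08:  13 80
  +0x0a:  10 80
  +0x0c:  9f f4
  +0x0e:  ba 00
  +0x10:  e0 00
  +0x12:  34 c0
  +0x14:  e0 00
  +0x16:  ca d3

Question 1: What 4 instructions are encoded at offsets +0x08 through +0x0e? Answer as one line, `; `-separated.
bor $6, $1; bor $2, $0; bne -12; srl $0, $5

off 0x08: read 13 80 as big → 0x1380
  op=0x1380>>12=0x1 ⇒ bor (RR)
  rd@[11:9]=0x1 ⇒ $1
  rs@[8:6]=0x6 ⇒ $6
off 0x0a: read 10 80 as big → 0x1080
  op=0x1080>>12=0x1 ⇒ bor (RR)
  rd@[11:9]=0x0 ⇒ $0
  rs@[8:6]=0x2 ⇒ $2
off 0x0c: read 9f f4 as big → 0x9ff4
  op=0x9ff4>>12=0x9 ⇒ bne (J)
  imm@[11:0]=0xff4 (s12→-12) ⇒ -12
off 0x0e: read ba 00 as big → 0xba00
  op=0xba00>>12=0xb ⇒ srl (RR)
  rd@[11:9]=0x5 ⇒ $5
  rs@[8:6]=0x0 ⇒ $0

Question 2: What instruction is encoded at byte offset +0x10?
@+10  big-endian(e0 00) = 0xe000
  opcode bits[15:12]=0xe: rts/N

rts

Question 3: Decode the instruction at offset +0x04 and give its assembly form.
lsl $1, $5

off 0x04: read 4a 40 as big → 0x4a40
  opcode bits[15:12]=0x4: lsl/RR
  rd: (w>>9)&0x7=0x5 → $5
  rs: (w>>6)&0x7=0x1 → $1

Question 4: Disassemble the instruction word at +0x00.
@+00  big-endian(cb d8) = 0xcbd8
  top 4b → 0xc → andi [RI]
  rd@[11:9]=0x5 ⇒ $5
  imm@[8:0]=0x1d8 ⇒ 472

andi 472, $5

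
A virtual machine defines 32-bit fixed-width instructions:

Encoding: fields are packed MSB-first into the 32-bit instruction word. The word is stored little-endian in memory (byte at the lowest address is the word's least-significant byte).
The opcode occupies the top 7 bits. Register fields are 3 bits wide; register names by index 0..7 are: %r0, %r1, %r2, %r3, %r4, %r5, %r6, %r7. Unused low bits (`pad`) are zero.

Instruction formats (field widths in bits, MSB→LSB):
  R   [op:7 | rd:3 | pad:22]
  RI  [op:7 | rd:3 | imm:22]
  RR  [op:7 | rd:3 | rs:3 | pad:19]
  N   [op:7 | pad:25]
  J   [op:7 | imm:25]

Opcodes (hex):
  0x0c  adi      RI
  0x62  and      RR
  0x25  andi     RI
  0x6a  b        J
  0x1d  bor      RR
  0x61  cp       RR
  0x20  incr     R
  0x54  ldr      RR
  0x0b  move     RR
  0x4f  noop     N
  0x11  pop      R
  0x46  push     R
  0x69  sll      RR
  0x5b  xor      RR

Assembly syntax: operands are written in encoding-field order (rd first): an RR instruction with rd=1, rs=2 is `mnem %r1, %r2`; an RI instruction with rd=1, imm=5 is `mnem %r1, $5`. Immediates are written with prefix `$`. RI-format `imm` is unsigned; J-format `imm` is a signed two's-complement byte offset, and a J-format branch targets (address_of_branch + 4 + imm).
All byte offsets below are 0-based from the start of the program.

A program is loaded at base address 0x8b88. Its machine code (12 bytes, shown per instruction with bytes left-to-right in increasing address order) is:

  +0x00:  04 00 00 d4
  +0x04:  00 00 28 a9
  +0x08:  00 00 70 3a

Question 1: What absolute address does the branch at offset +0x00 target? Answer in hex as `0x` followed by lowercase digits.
0x8b90

[00] 04 00 00 d4 → 0xd4000004
  top 7b → 0x6a → b [J]
  imm@[24:0]=0x4 ⇒ $4
  target = base 0x8b88 + off 0x00 + 4 + imm 4 = 0x8b90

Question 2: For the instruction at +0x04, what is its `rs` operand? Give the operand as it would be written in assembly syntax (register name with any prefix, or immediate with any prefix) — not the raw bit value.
[04] 00 00 28 a9 → 0xa9280000
  op=0xa9280000>>25=0x54 ⇒ ldr (RR)
  rd@[24:22]=0x4 ⇒ %r4
  rs@[21:19]=0x5 ⇒ %r5

%r5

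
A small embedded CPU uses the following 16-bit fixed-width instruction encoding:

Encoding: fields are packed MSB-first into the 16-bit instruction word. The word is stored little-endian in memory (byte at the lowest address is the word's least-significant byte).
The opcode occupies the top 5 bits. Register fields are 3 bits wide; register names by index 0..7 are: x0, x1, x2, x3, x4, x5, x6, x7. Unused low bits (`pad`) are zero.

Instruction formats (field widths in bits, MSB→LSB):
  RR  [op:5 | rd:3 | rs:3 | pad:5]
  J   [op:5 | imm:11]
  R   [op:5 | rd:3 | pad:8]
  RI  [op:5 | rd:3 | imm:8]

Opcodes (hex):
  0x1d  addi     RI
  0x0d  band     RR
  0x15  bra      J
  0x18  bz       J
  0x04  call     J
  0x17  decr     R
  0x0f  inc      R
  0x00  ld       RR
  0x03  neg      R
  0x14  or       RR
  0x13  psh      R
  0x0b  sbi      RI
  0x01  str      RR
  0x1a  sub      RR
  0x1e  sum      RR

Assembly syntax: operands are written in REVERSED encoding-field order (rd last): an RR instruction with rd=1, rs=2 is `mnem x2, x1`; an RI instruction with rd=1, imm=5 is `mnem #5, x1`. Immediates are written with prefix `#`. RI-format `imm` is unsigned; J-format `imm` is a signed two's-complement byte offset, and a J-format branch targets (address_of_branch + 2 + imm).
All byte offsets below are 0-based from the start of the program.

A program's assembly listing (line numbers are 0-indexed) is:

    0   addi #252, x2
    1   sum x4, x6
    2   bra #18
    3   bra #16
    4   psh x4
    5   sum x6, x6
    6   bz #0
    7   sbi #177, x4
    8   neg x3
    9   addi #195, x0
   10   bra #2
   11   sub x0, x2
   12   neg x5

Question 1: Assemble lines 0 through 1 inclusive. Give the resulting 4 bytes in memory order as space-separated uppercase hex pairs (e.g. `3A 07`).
FC EA 80 F6

0. addi fields op=0x1d:5|rd=2:3|imm=252:8 → word eafch → fc ea
1. sum fields op=0x1e:5|rd=6:3|rs=4:3|pad=0:5 → word f680h → 80 f6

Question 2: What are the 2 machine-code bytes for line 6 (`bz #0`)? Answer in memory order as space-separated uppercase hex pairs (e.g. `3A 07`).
L6: bz op=0x18:5|imm=0:11 ⇒ 0xc000 ⇒ little 00 c0

00 C0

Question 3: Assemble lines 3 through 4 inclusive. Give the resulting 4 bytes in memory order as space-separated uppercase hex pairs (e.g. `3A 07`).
10 A8 00 9C

line 3 (bra): pack op=0x15:5|imm=16:11 = 0xa810; little→ 10 a8
line 4 (psh): pack op=0x13:5|rd=4:3|pad=0:8 = 0x9c00; little→ 00 9c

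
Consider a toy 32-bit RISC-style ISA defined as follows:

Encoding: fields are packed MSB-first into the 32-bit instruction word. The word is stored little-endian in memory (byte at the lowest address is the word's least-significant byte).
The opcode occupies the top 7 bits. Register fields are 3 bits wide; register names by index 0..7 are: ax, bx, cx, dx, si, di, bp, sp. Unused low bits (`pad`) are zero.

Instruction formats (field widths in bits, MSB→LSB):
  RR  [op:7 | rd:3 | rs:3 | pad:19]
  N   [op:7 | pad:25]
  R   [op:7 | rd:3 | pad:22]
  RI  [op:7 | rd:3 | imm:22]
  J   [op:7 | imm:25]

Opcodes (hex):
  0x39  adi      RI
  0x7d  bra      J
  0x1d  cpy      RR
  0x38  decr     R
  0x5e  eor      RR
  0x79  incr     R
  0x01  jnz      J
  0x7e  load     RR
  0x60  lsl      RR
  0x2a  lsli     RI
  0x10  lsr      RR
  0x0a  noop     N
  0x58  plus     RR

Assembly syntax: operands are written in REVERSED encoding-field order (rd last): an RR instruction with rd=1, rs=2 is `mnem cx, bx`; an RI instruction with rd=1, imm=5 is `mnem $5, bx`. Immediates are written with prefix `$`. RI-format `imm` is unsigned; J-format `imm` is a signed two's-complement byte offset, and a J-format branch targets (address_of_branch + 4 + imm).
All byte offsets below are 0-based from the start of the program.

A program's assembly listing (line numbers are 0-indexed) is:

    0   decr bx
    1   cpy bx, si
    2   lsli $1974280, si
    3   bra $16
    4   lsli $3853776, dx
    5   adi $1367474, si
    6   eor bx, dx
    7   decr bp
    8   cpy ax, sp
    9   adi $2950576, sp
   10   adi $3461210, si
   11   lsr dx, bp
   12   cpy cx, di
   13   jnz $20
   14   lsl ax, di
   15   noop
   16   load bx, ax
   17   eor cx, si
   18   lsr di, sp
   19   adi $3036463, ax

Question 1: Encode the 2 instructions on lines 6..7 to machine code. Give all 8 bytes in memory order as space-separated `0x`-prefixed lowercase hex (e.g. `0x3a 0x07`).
6. eor fields op=0x5e:7|rd=3:3|rs=1:3|pad=0:19 → word bcc80000h → 00 00 c8 bc
7. decr fields op=0x38:7|rd=6:3|pad=0:22 → word 71800000h → 00 00 80 71

0x00 0x00 0xc8 0xbc 0x00 0x00 0x80 0x71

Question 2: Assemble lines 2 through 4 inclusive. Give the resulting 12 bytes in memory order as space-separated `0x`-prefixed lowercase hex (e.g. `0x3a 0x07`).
0x08 0x20 0x1e 0x55 0x10 0x00 0x00 0xfa 0xd0 0xcd 0xfa 0x54

2. lsli fields op=0x2a:7|rd=4:3|imm=1974280:22 → word 551e2008h → 08 20 1e 55
3. bra fields op=0x7d:7|imm=16:25 → word fa000010h → 10 00 00 fa
4. lsli fields op=0x2a:7|rd=3:3|imm=3853776:22 → word 54facdd0h → d0 cd fa 54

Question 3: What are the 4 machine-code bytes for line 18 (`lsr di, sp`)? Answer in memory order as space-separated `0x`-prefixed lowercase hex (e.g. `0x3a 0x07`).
L18: lsr op=0x10:7|rd=7:3|rs=5:3|pad=0:19 ⇒ 0x21e80000 ⇒ little 00 00 e8 21

0x00 0x00 0xe8 0x21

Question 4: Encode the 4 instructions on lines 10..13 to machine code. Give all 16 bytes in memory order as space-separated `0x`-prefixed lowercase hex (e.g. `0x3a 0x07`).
10. adi fields op=0x39:7|rd=4:3|imm=3461210:22 → word 7334d05ah → 5a d0 34 73
11. lsr fields op=0x10:7|rd=6:3|rs=3:3|pad=0:19 → word 21980000h → 00 00 98 21
12. cpy fields op=0x1d:7|rd=5:3|rs=2:3|pad=0:19 → word 3b500000h → 00 00 50 3b
13. jnz fields op=0x1:7|imm=20:25 → word 02000014h → 14 00 00 02

0x5a 0xd0 0x34 0x73 0x00 0x00 0x98 0x21 0x00 0x00 0x50 0x3b 0x14 0x00 0x00 0x02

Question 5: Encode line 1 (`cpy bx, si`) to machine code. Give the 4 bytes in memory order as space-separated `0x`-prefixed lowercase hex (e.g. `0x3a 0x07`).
1. cpy fields op=0x1d:7|rd=4:3|rs=1:3|pad=0:19 → word 3b080000h → 00 00 08 3b

0x00 0x00 0x08 0x3b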